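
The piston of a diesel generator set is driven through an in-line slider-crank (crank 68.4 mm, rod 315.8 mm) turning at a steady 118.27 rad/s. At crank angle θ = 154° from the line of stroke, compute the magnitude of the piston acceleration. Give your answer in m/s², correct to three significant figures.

ω = 118.3 rad/s
x(θ) = r cosθ + √(L² − r² sin²θ); with ω constant, a = ω²·d²x/dθ².
d²x/dθ² = −r cosθ − r²(cos2θ)/√u − r⁴ sin²2θ/(4u^{3/2}),  u = L² − r² sin²θ = 0.0988306 m².
Substituting r = 0.0684 m, L = 0.3158 m, θ = 154°: d²x/dθ² = +0.052206 m.
a = ω²·d²x/dθ² = (118.3)²·(+0.052206) = +730.24 m/s²;  |a| = 730.24 m/s².

730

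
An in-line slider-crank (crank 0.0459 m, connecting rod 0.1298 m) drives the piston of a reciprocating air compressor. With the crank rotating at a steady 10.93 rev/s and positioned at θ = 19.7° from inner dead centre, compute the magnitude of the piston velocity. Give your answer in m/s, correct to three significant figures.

ω = 2π·10.9 = 68.68 rad/s
For an in-line slider-crank, x = r cosθ + √(L² − r² sin²θ), so v = −rω sinθ·[1 + r cosθ/√(L² − r² sin²θ)].
With r = 0.0459 m, L = 0.1298 m, θ = 19.7°: √(L² − r² sin²θ) = 0.12887 m.
v = −0.0459·68.68·0.33710·[1 + 0.0459·0.94147/0.12887] = -1.4189 m/s.
|v| = 1.4189 m/s.

1.42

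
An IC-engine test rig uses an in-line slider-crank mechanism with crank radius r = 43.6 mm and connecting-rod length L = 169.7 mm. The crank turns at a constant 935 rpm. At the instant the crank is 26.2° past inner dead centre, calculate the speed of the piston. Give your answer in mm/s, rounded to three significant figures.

ω = 2π·935/60 = 97.91 rad/s
For an in-line slider-crank, x = r cosθ + √(L² − r² sin²θ), so v = −rω sinθ·[1 + r cosθ/√(L² − r² sin²θ)].
With r = 0.0436 m, L = 0.1697 m, θ = 26.2°: √(L² − r² sin²θ) = 0.1686 m.
v = −0.0436·97.91·0.44151·[1 + 0.0436·0.89726/0.1686] = -2.3221 m/s.
|v| = 2.3221 m/s = 2322.1 mm/s.

2320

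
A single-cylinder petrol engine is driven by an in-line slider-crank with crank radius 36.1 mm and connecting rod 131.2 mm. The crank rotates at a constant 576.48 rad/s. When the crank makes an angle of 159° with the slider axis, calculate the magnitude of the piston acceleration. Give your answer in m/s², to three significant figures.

ω = 576.5 rad/s
x(θ) = r cosθ + √(L² − r² sin²θ); with ω constant, a = ω²·d²x/dθ².
d²x/dθ² = −r cosθ − r²(cos2θ)/√u − r⁴ sin²2θ/(4u^{3/2}),  u = L² − r² sin²θ = 0.0170461 m².
Substituting r = 0.0361 m, L = 0.1312 m, θ = 159°: d²x/dθ² = +0.026199 m.
a = ω²·d²x/dθ² = (576.5)²·(+0.026199) = +8706.7 m/s²;  |a| = 8706.7 m/s².

8710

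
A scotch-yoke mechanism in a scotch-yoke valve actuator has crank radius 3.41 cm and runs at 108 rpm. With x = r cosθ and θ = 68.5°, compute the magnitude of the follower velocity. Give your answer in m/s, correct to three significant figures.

0.359

ω = 11.31 rad/s (from 108 rpm).
x = r cosθ ⇒ ẋ = −rω sinθ.
|v| = rω|sinθ| = 0.0341·11.31·|sin 68.5°| = 0.35883 m/s.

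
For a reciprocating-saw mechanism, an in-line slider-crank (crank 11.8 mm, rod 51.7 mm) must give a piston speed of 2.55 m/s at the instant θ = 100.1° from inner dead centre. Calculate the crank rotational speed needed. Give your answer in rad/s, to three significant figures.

229

For an in-line slider-crank, |v_piston| = rω|sinθ|·[1 + r cosθ/√(L² − r² sin²θ)].
With r = 0.0118 m, L = 0.0517 m, θ = 100.1°: the bracketed kinematic factor |dx/dθ| = 0.01114 m.
ω = v/|dx/dθ| = 2.55/0.01114 = 228.91 rad/s.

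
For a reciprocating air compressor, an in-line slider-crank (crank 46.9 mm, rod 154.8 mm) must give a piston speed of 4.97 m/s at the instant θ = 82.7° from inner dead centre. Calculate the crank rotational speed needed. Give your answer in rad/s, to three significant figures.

For an in-line slider-crank, |v_piston| = rω|sinθ|·[1 + r cosθ/√(L² − r² sin²θ)].
With r = 0.0469 m, L = 0.1548 m, θ = 82.7°: the bracketed kinematic factor |dx/dθ| = 0.048398 m.
ω = v/|dx/dθ| = 4.97/0.048398 = 102.69 rad/s.

103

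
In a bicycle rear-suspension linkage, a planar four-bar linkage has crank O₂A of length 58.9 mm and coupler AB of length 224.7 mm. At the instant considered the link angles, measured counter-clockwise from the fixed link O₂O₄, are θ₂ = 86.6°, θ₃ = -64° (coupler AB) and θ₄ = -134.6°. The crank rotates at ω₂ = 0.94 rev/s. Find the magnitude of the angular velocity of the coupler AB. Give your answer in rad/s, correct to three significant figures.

1.08

ω₂ = 5.906 rad/s (from 0.94 rev/s).
Differentiating the loop-closure r₂e^{iθ₂}+r₃e^{iθ₃}=r₁+r₄e^{iθ₄} gives r₂ω₂e^{iθ₂}+r₃ω₃e^{iθ₃}=r₄ω₄e^{iθ₄}.
Eliminating the other unknown: ω₃ = r₂ω₂ sin(θ₄−θ₂) / [r₃ sin(θ₃−θ₄)].
Numerator sine = +0.65869; denominator sine = +0.94322.
Result = 0.0589·5.906·(+0.65869) / (0.2247·(+0.94322)) = +1.0812 rad/s; magnitude 1.0812 rad/s.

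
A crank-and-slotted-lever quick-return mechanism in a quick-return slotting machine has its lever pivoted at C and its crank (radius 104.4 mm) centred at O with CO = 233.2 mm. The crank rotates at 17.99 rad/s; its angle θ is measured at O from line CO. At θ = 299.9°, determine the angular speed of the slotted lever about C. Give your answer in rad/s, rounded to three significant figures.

ω = 17.99 rad/s
Crank pin A relative to C: A = (d + r cosθ, r sinθ); lever angle φ = atan2(r sinθ, d + r cosθ).
Differentiating tanφ: φ̇ = rω(d cosθ + r)/(d² + r² + 2dr cosθ).
d² + r² + 2dr cosθ = |CA|² = 0.089554 m²;  d cosθ + r = +0.22065 m.
|ω_lever| = |0.1044·17.99·+0.22065| / 0.089554 = 4.6275 rad/s.

4.63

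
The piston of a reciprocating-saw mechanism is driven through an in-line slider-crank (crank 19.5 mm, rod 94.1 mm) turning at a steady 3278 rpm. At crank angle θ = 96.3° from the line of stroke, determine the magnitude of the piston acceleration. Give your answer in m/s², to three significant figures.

ω = 2π·3278/60 = 343.3 rad/s
x(θ) = r cosθ + √(L² − r² sin²θ); with ω constant, a = ω²·d²x/dθ².
d²x/dθ² = −r cosθ − r²(cos2θ)/√u − r⁴ sin²2θ/(4u^{3/2}),  u = L² − r² sin²θ = 0.00847914 m².
Substituting r = 0.0195 m, L = 0.0941 m, θ = 96.3°: d²x/dθ² = +0.0061676 m.
a = ω²·d²x/dθ² = (343.3)²·(+0.0061676) = +726.76 m/s²;  |a| = 726.76 m/s².

727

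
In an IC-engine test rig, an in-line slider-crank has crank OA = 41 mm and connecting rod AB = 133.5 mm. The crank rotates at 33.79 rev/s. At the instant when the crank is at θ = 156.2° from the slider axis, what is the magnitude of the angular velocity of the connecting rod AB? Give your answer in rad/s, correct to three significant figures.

ω = 212.3 rad/s (converted from 33.79 rev/s).
The rod makes angle φ with the slider axis where L sinφ = r sinθ; differentiating, L cosφ·φ̇ = r ω cosθ.
L cosφ = √(L² − r² sin²θ) = 0.13247 m.
|ω_rod| = r ω |cosθ| / √(L² − r² sin²θ) = 0.041·212.3·0.91496/0.13247 = 60.122 rad/s.

60.1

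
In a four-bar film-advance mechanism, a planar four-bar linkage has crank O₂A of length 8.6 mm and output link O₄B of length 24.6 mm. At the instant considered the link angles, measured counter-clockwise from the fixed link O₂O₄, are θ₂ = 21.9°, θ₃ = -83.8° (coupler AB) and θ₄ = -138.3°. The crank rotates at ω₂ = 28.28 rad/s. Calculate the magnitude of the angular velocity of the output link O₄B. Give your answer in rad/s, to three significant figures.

11.7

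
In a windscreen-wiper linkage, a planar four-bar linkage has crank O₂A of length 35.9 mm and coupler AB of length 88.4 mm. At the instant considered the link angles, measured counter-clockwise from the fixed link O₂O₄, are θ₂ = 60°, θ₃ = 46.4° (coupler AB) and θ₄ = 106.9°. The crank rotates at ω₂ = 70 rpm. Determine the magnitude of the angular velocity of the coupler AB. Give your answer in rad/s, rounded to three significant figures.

2.50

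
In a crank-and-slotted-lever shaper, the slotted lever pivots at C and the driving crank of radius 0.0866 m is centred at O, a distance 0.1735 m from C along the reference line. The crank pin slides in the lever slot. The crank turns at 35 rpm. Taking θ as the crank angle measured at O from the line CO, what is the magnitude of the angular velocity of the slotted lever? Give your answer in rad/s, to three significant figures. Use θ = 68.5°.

0.981

ω = 3.665 rad/s (from 35 rpm).
Crank pin A relative to C: A = (d + r cosθ, r sinθ); lever angle φ = atan2(r sinθ, d + r cosθ).
Differentiating tanφ: φ̇ = rω(d cosθ + r)/(d² + r² + 2dr cosθ).
d² + r² + 2dr cosθ = |CA|² = 0.0486152 m²;  d cosθ + r = +0.15019 m.
|ω_lever| = |0.0866·3.665·+0.15019| / 0.0486152 = 0.98057 rad/s.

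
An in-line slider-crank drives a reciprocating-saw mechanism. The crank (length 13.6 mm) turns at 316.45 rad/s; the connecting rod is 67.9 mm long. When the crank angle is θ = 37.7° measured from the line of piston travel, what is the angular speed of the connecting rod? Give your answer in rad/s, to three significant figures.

ω = 316.4 rad/s
The rod makes angle φ with the slider axis where L sinφ = r sinθ; differentiating, L cosφ·φ̇ = r ω cosθ.
L cosφ = √(L² − r² sin²θ) = 0.067389 m.
|ω_rod| = r ω |cosθ| / √(L² − r² sin²θ) = 0.0136·316.4·0.79122/0.067389 = 50.531 rad/s.

50.5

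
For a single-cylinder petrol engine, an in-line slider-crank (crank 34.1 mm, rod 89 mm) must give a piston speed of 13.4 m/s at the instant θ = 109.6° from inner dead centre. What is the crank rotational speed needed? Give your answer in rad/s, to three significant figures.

For an in-line slider-crank, |v_piston| = rω|sinθ|·[1 + r cosθ/√(L² − r² sin²θ)].
With r = 0.0341 m, L = 0.089 m, θ = 109.6°: the bracketed kinematic factor |dx/dθ| = 0.027697 m.
ω = v/|dx/dθ| = 13.4/0.027697 = 483.81 rad/s.

484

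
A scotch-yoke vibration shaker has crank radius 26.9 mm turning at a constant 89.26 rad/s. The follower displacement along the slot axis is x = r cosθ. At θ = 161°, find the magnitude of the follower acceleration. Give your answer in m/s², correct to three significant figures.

ω = 89.26 rad/s
x = r cosθ ⇒ ẍ = −rω² cosθ (ω constant).
|a| = rω²|cosθ| = 0.0269·(89.26)²·|cos 161°| = 202.65 m/s².

203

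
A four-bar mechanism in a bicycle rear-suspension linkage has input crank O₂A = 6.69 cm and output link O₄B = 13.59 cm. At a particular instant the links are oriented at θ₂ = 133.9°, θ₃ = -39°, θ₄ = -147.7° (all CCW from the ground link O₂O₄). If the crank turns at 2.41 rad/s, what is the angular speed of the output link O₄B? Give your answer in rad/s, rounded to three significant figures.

0.155

ω₂ = 2.41 rad/s
Differentiating the loop-closure r₂e^{iθ₂}+r₃e^{iθ₃}=r₁+r₄e^{iθ₄} gives r₂ω₂e^{iθ₂}+r₃ω₃e^{iθ₃}=r₄ω₄e^{iθ₄}.
Eliminating the other unknown: ω₄ = r₂ω₂ sin(θ₂−θ₃) / [r₄ sin(θ₄−θ₃)].
Numerator sine = +0.12360; denominator sine = -0.94721.
Result = 0.0669·2.41·(+0.12360) / (0.1359·(-0.94721)) = -0.15481 rad/s; magnitude 0.15481 rad/s.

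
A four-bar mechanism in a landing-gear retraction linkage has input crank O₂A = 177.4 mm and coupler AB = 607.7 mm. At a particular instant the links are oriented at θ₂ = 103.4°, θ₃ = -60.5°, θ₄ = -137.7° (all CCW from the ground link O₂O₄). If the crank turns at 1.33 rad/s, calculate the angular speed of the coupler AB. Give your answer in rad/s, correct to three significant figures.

0.349

ω₂ = 1.33 rad/s
Differentiating the loop-closure r₂e^{iθ₂}+r₃e^{iθ₃}=r₁+r₄e^{iθ₄} gives r₂ω₂e^{iθ₂}+r₃ω₃e^{iθ₃}=r₄ω₄e^{iθ₄}.
Eliminating the other unknown: ω₃ = r₂ω₂ sin(θ₄−θ₂) / [r₃ sin(θ₃−θ₄)].
Numerator sine = +0.87546; denominator sine = +0.97515.
Result = 0.1774·1.33·(+0.87546) / (0.6077·(+0.97515)) = +0.34856 rad/s; magnitude 0.34856 rad/s.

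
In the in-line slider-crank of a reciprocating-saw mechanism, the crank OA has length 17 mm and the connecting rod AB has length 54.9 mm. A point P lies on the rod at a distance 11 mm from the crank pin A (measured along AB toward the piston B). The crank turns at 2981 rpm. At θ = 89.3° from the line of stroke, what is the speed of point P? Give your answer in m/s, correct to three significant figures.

ω = 312.2 rad/s.  Crank-pin speed |V_A| = rω = 5.3069 m/s, perpendicular to OA.
Rod angle: sinφ = −(r/L) sinθ ⇒ φ = -18.037°; ω_rod = −rω cosθ/√(L²−r²sin²θ) = -1.242 rad/s.
V_P = V_A + ω_rod × AP, with AP = 0.011 m along the rod.
Components: V_Px = −rω sinθ − a·ω_rod·sinφ = -5.3107 m/s;  V_Py = rω cosθ + a·ω_rod·cosφ = +0.051844 m/s.
|V_P| = √(V_Px² + V_Py²) = 5.311 m/s.

5.31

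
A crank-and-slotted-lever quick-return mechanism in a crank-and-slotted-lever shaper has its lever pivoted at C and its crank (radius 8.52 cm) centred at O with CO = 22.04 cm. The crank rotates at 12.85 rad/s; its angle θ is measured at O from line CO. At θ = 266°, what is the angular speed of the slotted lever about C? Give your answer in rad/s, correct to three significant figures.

1.44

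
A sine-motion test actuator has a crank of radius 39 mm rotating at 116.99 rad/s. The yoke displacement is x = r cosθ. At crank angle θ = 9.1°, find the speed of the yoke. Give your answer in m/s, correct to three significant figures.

0.722

ω = 117 rad/s
x = r cosθ ⇒ ẋ = −rω sinθ.
|v| = rω|sinθ| = 0.039·117·|sin 9.1°| = 0.72161 m/s.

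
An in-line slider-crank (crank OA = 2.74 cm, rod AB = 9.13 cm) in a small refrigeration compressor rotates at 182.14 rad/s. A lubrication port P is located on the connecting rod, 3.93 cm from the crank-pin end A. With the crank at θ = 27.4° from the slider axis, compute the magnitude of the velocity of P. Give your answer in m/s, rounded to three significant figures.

ω = 182.1 rad/s.  Crank-pin speed |V_A| = rω = 4.9906 m/s, perpendicular to OA.
Rod angle: sinφ = −(r/L) sinθ ⇒ φ = -7.939°; ω_rod = −rω cosθ/√(L²−r²sin²θ) = -48.999 rad/s.
V_P = V_A + ω_rod × AP, with AP = 0.0393 m along the rod.
Components: V_Px = −rω sinθ − a·ω_rod·sinφ = -2.5626 m/s;  V_Py = rω cosθ + a·ω_rod·cosφ = +2.5235 m/s.
|V_P| = √(V_Px² + V_Py²) = 3.5966 m/s.

3.60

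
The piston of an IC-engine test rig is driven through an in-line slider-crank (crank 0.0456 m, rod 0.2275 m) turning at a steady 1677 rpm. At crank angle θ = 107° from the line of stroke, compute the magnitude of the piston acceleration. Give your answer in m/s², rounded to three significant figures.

ω = 2π·1677/60 = 175.6 rad/s
x(θ) = r cosθ + √(L² − r² sin²θ); with ω constant, a = ω²·d²x/dθ².
d²x/dθ² = −r cosθ − r²(cos2θ)/√u − r⁴ sin²2θ/(4u^{3/2}),  u = L² − r² sin²θ = 0.0498546 m².
Substituting r = 0.0456 m, L = 0.2275 m, θ = 107°: d²x/dθ² = +0.021022 m.
a = ω²·d²x/dθ² = (175.6)²·(+0.021022) = +648.34 m/s²;  |a| = 648.34 m/s².

648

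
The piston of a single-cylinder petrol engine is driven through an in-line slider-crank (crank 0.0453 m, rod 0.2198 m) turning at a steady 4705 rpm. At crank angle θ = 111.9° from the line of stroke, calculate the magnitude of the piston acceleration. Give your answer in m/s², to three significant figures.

5760

ω = 2π·4705/60 = 492.7 rad/s
x(θ) = r cosθ + √(L² − r² sin²θ); with ω constant, a = ω²·d²x/dθ².
d²x/dθ² = −r cosθ − r²(cos2θ)/√u − r⁴ sin²2θ/(4u^{3/2}),  u = L² − r² sin²θ = 0.0465454 m².
Substituting r = 0.0453 m, L = 0.2198 m, θ = 111.9°: d²x/dθ² = +0.023711 m.
a = ω²·d²x/dθ² = (492.7)²·(+0.023711) = +5756.1 m/s²;  |a| = 5756.1 m/s².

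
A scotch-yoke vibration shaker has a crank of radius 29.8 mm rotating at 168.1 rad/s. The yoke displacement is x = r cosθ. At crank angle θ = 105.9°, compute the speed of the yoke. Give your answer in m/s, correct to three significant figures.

ω = 168.1 rad/s
x = r cosθ ⇒ ẋ = −rω sinθ.
|v| = rω|sinθ| = 0.0298·168.1·|sin 105.9°| = 4.8177 m/s.

4.82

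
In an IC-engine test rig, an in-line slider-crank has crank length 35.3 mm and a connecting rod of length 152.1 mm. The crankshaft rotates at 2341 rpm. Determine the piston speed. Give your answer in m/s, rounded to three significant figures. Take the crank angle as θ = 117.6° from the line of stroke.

ω = 2π·2341/60 = 245.1 rad/s
For an in-line slider-crank, x = r cosθ + √(L² − r² sin²θ), so v = −rω sinθ·[1 + r cosθ/√(L² − r² sin²θ)].
With r = 0.0353 m, L = 0.1521 m, θ = 117.6°: √(L² − r² sin²θ) = 0.14885 m.
v = −0.0353·245.1·0.88620·[1 + 0.0353·-0.46330/0.14885] = -6.8264 m/s.
|v| = 6.8264 m/s.

6.83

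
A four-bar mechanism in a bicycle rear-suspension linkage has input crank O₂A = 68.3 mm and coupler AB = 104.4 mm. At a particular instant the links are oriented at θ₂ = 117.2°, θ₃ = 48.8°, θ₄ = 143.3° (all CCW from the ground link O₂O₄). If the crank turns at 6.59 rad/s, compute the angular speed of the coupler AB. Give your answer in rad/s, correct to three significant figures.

1.90

ω₂ = 6.59 rad/s
Differentiating the loop-closure r₂e^{iθ₂}+r₃e^{iθ₃}=r₁+r₄e^{iθ₄} gives r₂ω₂e^{iθ₂}+r₃ω₃e^{iθ₃}=r₄ω₄e^{iθ₄}.
Eliminating the other unknown: ω₃ = r₂ω₂ sin(θ₄−θ₂) / [r₃ sin(θ₃−θ₄)].
Numerator sine = +0.43994; denominator sine = -0.99692.
Result = 0.0683·6.59·(+0.43994) / (0.1044·(-0.99692)) = -1.9026 rad/s; magnitude 1.9026 rad/s.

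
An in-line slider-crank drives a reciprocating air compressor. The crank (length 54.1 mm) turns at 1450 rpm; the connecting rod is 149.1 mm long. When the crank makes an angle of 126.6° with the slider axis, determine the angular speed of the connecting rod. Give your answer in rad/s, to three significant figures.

34.3

ω = 151.8 rad/s (converted from 1450 rpm).
The rod makes angle φ with the slider axis where L sinφ = r sinθ; differentiating, L cosφ·φ̇ = r ω cosθ.
L cosφ = √(L² − r² sin²θ) = 0.14263 m.
|ω_rod| = r ω |cosθ| / √(L² − r² sin²θ) = 0.0541·151.8·0.59622/0.14263 = 34.338 rad/s.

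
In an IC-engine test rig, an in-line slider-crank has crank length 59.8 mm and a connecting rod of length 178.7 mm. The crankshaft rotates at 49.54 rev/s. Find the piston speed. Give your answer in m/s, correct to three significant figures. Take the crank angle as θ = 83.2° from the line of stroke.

ω = 2π·49.5 = 311.3 rad/s
For an in-line slider-crank, x = r cosθ + √(L² − r² sin²θ), so v = −rω sinθ·[1 + r cosθ/√(L² − r² sin²θ)].
With r = 0.0598 m, L = 0.1787 m, θ = 83.2°: √(L² − r² sin²θ) = 0.16855 m.
v = −0.0598·311.3·0.99297·[1 + 0.0598·0.11840/0.16855] = -19.259 m/s.
|v| = 19.259 m/s.

19.3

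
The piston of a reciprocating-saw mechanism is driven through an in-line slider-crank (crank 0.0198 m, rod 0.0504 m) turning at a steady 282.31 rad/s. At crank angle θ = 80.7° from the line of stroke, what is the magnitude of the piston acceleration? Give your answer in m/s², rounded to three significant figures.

379

ω = 282.3 rad/s
x(θ) = r cosθ + √(L² − r² sin²θ); with ω constant, a = ω²·d²x/dθ².
d²x/dθ² = −r cosθ − r²(cos2θ)/√u − r⁴ sin²2θ/(4u^{3/2}),  u = L² − r² sin²θ = 0.00215836 m².
Substituting r = 0.0198 m, L = 0.0504 m, θ = 80.7°: d²x/dθ² = +0.0047591 m.
a = ω²·d²x/dθ² = (282.3)²·(+0.0047591) = +379.29 m/s²;  |a| = 379.29 m/s².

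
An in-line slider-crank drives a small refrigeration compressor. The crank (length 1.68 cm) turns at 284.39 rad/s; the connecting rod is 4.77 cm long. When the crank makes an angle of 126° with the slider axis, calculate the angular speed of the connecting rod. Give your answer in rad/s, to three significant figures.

61.4

ω = 284.4 rad/s
The rod makes angle φ with the slider axis where L sinφ = r sinθ; differentiating, L cosφ·φ̇ = r ω cosθ.
L cosφ = √(L² − r² sin²θ) = 0.045723 m.
|ω_rod| = r ω |cosθ| / √(L² − r² sin²θ) = 0.0168·284.4·0.58779/0.045723 = 61.42 rad/s.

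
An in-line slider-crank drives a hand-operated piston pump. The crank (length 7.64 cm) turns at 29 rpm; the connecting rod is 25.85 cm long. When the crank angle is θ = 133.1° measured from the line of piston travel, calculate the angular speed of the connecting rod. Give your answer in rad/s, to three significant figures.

0.628

ω = 3.037 rad/s (converted from 29 rpm).
The rod makes angle φ with the slider axis where L sinφ = r sinθ; differentiating, L cosφ·φ̇ = r ω cosθ.
L cosφ = √(L² − r² sin²θ) = 0.25241 m.
|ω_rod| = r ω |cosθ| / √(L² − r² sin²θ) = 0.0764·3.037·0.68327/0.25241 = 0.62807 rad/s.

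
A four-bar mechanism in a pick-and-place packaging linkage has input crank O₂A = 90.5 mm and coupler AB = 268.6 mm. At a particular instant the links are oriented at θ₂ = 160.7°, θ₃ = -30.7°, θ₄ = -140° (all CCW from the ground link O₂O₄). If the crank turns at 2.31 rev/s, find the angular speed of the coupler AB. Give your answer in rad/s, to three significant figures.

4.46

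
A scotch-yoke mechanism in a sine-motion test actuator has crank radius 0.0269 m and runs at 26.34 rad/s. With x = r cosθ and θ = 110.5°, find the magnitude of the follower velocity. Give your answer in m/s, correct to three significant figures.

0.664

ω = 26.34 rad/s
x = r cosθ ⇒ ẋ = −rω sinθ.
|v| = rω|sinθ| = 0.0269·26.34·|sin 110.5°| = 0.66368 m/s.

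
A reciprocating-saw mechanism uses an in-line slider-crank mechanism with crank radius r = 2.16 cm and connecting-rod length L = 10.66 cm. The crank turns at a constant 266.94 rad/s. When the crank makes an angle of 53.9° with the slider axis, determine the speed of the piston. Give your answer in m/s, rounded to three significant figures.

ω = 266.9 rad/s
For an in-line slider-crank, x = r cosθ + √(L² − r² sin²θ), so v = −rω sinθ·[1 + r cosθ/√(L² − r² sin²θ)].
With r = 0.0216 m, L = 0.1066 m, θ = 53.9°: √(L² − r² sin²θ) = 0.10516 m.
v = −0.0216·266.9·0.80799·[1 + 0.0216·0.58920/0.10516] = -5.2226 m/s.
|v| = 5.2226 m/s.

5.22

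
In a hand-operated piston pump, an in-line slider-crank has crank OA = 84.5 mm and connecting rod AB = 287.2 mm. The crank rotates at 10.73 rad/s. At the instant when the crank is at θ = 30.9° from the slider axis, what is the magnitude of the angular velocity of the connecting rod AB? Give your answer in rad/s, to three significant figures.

2.74

ω = 10.73 rad/s
The rod makes angle φ with the slider axis where L sinφ = r sinθ; differentiating, L cosφ·φ̇ = r ω cosθ.
L cosφ = √(L² − r² sin²θ) = 0.2839 m.
|ω_rod| = r ω |cosθ| / √(L² − r² sin²θ) = 0.0845·10.73·0.85806/0.2839 = 2.7404 rad/s.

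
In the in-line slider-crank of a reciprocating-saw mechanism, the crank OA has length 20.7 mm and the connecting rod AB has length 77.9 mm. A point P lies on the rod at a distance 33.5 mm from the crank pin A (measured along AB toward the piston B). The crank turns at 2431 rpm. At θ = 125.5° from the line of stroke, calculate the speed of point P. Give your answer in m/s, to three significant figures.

4.36

ω = 254.6 rad/s.  Crank-pin speed |V_A| = rω = 5.2697 m/s, perpendicular to OA.
Rod angle: sinφ = −(r/L) sinθ ⇒ φ = -12.494°; ω_rod = −rω cosθ/√(L²−r²sin²θ) = +40.235 rad/s.
V_P = V_A + ω_rod × AP, with AP = 0.0335 m along the rod.
Components: V_Px = −rω sinθ − a·ω_rod·sinφ = -3.9985 m/s;  V_Py = rω cosθ + a·ω_rod·cosφ = -1.7441 m/s.
|V_P| = √(V_Px² + V_Py²) = 4.3624 m/s.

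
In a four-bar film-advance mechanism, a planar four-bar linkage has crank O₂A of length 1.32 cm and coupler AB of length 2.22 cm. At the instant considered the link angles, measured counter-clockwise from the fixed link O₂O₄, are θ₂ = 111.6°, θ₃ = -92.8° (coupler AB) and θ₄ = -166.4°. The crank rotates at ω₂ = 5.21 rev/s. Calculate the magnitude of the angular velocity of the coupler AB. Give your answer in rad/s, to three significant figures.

20.1

ω₂ = 32.74 rad/s (from 5.21 rev/s).
Differentiating the loop-closure r₂e^{iθ₂}+r₃e^{iθ₃}=r₁+r₄e^{iθ₄} gives r₂ω₂e^{iθ₂}+r₃ω₃e^{iθ₃}=r₄ω₄e^{iθ₄}.
Eliminating the other unknown: ω₃ = r₂ω₂ sin(θ₄−θ₂) / [r₃ sin(θ₃−θ₄)].
Numerator sine = +0.99027; denominator sine = +0.95931.
Result = 0.0132·32.74·(+0.99027) / (0.0222·(+0.95931)) = +20.092 rad/s; magnitude 20.092 rad/s.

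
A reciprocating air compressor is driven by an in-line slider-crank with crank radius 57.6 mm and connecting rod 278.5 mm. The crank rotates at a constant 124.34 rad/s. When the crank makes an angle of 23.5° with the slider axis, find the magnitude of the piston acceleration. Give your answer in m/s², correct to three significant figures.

944

ω = 124.3 rad/s
x(θ) = r cosθ + √(L² − r² sin²θ); with ω constant, a = ω²·d²x/dθ².
d²x/dθ² = −r cosθ − r²(cos2θ)/√u − r⁴ sin²2θ/(4u^{3/2}),  u = L² − r² sin²θ = 0.0770347 m².
Substituting r = 0.0576 m, L = 0.2785 m, θ = 23.5°: d²x/dθ² = -0.061044 m.
a = ω²·d²x/dθ² = (124.3)²·(-0.061044) = -943.77 m/s²;  |a| = 943.77 m/s².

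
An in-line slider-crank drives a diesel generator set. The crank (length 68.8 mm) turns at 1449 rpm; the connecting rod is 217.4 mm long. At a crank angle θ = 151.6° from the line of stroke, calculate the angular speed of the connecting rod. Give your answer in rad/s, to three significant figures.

ω = 151.7 rad/s (converted from 1449 rpm).
The rod makes angle φ with the slider axis where L sinφ = r sinθ; differentiating, L cosφ·φ̇ = r ω cosθ.
L cosφ = √(L² − r² sin²θ) = 0.21492 m.
|ω_rod| = r ω |cosθ| / √(L² − r² sin²θ) = 0.0688·151.7·0.87965/0.21492 = 42.728 rad/s.

42.7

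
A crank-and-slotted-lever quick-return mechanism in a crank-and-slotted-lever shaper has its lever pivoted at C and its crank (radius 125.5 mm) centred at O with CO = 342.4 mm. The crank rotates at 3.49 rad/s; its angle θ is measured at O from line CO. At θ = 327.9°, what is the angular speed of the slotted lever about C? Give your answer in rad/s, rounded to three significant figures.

ω = 3.49 rad/s
Crank pin A relative to C: A = (d + r cosθ, r sinθ); lever angle φ = atan2(r sinθ, d + r cosθ).
Differentiating tanφ: φ̇ = rω(d cosθ + r)/(d² + r² + 2dr cosθ).
d² + r² + 2dr cosθ = |CA|² = 0.205792 m²;  d cosθ + r = +0.41555 m.
|ω_lever| = |0.1255·3.49·+0.41555| / 0.205792 = 0.88444 rad/s.

0.884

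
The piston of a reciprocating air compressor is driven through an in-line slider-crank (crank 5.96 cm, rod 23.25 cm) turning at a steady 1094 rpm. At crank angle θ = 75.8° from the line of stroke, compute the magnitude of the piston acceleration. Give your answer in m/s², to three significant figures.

10.6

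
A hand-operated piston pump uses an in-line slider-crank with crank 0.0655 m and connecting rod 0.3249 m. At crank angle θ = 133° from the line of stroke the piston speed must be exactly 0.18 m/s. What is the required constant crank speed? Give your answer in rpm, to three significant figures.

For an in-line slider-crank, |v_piston| = rω|sinθ|·[1 + r cosθ/√(L² − r² sin²θ)].
With r = 0.0655 m, L = 0.3249 m, θ = 133°: the bracketed kinematic factor |dx/dθ| = 0.041245 m.
ω = v/|dx/dθ| = 0.18/0.041245 = 4.3642 rad/s.
N = 60ω/(2π) = 41.675 rpm.

41.7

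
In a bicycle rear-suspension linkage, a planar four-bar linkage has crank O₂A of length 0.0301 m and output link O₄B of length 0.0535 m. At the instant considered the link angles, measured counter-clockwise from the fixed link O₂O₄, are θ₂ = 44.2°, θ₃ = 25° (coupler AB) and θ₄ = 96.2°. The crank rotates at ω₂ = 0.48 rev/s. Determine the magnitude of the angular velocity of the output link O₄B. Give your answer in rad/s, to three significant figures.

0.589

ω₂ = 3.016 rad/s (from 0.48 rev/s).
Differentiating the loop-closure r₂e^{iθ₂}+r₃e^{iθ₃}=r₁+r₄e^{iθ₄} gives r₂ω₂e^{iθ₂}+r₃ω₃e^{iθ₃}=r₄ω₄e^{iθ₄}.
Eliminating the other unknown: ω₄ = r₂ω₂ sin(θ₂−θ₃) / [r₄ sin(θ₄−θ₃)].
Numerator sine = +0.32887; denominator sine = +0.94665.
Result = 0.0301·3.016·(+0.32887) / (0.0535·(+0.94665)) = +0.58947 rad/s; magnitude 0.58947 rad/s.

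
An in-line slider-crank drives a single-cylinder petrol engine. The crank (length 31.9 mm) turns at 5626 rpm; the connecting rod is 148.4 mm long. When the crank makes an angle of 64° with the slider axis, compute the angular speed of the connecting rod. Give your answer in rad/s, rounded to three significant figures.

56.6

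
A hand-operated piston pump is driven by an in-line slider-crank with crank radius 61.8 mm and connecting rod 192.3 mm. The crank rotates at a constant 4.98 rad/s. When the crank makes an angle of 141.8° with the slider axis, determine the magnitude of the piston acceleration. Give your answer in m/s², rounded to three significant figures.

1.07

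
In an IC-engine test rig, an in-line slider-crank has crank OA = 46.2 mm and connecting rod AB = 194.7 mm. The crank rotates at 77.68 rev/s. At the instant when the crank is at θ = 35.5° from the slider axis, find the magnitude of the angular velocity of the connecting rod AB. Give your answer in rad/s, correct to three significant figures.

95.2

ω = 488.1 rad/s (converted from 77.68 rev/s).
The rod makes angle φ with the slider axis where L sinφ = r sinθ; differentiating, L cosφ·φ̇ = r ω cosθ.
L cosφ = √(L² − r² sin²θ) = 0.19284 m.
|ω_rod| = r ω |cosθ| / √(L² − r² sin²θ) = 0.0462·488.1·0.81412/0.19284 = 95.195 rad/s.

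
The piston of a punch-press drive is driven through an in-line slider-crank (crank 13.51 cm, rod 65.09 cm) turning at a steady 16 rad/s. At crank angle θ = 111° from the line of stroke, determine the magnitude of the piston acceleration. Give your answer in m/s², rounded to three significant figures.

17.8

ω = 16 rad/s
x(θ) = r cosθ + √(L² − r² sin²θ); with ω constant, a = ω²·d²x/dθ².
d²x/dθ² = −r cosθ − r²(cos2θ)/√u − r⁴ sin²2θ/(4u^{3/2}),  u = L² − r² sin²θ = 0.407763 m².
Substituting r = 0.1351 m, L = 0.6509 m, θ = 111°: d²x/dθ² = +0.069514 m.
a = ω²·d²x/dθ² = (16)²·(+0.069514) = +17.795 m/s²;  |a| = 17.795 m/s².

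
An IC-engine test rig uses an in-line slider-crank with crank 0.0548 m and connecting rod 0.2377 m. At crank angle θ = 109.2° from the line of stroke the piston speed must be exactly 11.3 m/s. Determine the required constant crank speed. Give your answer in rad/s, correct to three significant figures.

For an in-line slider-crank, |v_piston| = rω|sinθ|·[1 + r cosθ/√(L² − r² sin²θ)].
With r = 0.0548 m, L = 0.2377 m, θ = 109.2°: the bracketed kinematic factor |dx/dθ| = 0.047732 m.
ω = v/|dx/dθ| = 11.3/0.047732 = 236.74 rad/s.

237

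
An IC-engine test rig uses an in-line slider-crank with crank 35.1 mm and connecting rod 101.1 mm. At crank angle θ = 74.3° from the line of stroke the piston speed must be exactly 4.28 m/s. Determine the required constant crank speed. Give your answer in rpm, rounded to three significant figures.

1100

For an in-line slider-crank, |v_piston| = rω|sinθ|·[1 + r cosθ/√(L² − r² sin²θ)].
With r = 0.0351 m, L = 0.1011 m, θ = 74.3°: the bracketed kinematic factor |dx/dθ| = 0.037159 m.
ω = v/|dx/dθ| = 4.28/0.037159 = 115.18 rad/s.
N = 60ω/(2π) = 1099.9 rpm.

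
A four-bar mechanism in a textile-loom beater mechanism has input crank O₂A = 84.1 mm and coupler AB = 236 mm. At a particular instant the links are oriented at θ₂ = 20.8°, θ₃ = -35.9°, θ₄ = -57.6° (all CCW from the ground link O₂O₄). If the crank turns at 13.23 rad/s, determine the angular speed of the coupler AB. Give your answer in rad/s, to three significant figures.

ω₂ = 13.23 rad/s
Differentiating the loop-closure r₂e^{iθ₂}+r₃e^{iθ₃}=r₁+r₄e^{iθ₄} gives r₂ω₂e^{iθ₂}+r₃ω₃e^{iθ₃}=r₄ω₄e^{iθ₄}.
Eliminating the other unknown: ω₃ = r₂ω₂ sin(θ₄−θ₂) / [r₃ sin(θ₃−θ₄)].
Numerator sine = -0.97958; denominator sine = +0.36975.
Result = 0.0841·13.23·(-0.97958) / (0.236·(+0.36975)) = -12.49 rad/s; magnitude 12.49 rad/s.

12.5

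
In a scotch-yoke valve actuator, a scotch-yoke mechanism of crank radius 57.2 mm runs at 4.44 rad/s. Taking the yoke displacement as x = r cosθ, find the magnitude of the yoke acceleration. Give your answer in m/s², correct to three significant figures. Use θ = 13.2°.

ω = 4.44 rad/s
x = r cosθ ⇒ ẍ = −rω² cosθ (ω constant).
|a| = rω²|cosθ| = 0.0572·(4.44)²·|cos 13.2°| = 1.0978 m/s².

1.10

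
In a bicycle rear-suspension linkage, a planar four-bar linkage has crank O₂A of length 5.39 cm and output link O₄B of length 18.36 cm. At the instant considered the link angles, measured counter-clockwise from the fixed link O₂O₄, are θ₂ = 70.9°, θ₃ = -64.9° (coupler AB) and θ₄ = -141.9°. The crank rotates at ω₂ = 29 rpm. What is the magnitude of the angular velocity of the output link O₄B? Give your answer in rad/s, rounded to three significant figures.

ω₂ = 3.037 rad/s (from 29 rpm).
Differentiating the loop-closure r₂e^{iθ₂}+r₃e^{iθ₃}=r₁+r₄e^{iθ₄} gives r₂ω₂e^{iθ₂}+r₃ω₃e^{iθ₃}=r₄ω₄e^{iθ₄}.
Eliminating the other unknown: ω₄ = r₂ω₂ sin(θ₂−θ₃) / [r₄ sin(θ₄−θ₃)].
Numerator sine = +0.69717; denominator sine = -0.97437.
Result = 0.0539·3.037·(+0.69717) / (0.1836·(-0.97437)) = -0.6379 rad/s; magnitude 0.6379 rad/s.

0.638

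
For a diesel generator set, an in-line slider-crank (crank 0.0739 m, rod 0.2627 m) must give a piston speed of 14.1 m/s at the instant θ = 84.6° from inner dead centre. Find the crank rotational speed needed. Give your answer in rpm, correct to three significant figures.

1780

For an in-line slider-crank, |v_piston| = rω|sinθ|·[1 + r cosθ/√(L² − r² sin²θ)].
With r = 0.0739 m, L = 0.2627 m, θ = 84.6°: the bracketed kinematic factor |dx/dθ| = 0.075601 m.
ω = v/|dx/dθ| = 14.1/0.075601 = 186.51 rad/s.
N = 60ω/(2π) = 1781 rpm.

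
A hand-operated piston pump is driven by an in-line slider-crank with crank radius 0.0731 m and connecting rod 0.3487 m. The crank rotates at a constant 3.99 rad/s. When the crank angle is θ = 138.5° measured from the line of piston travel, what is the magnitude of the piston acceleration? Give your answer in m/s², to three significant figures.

0.839

ω = 3.99 rad/s
x(θ) = r cosθ + √(L² − r² sin²θ); with ω constant, a = ω²·d²x/dθ².
d²x/dθ² = −r cosθ − r²(cos2θ)/√u − r⁴ sin²2θ/(4u^{3/2}),  u = L² − r² sin²θ = 0.119245 m².
Substituting r = 0.0731 m, L = 0.3487 m, θ = 138.5°: d²x/dθ² = +0.052692 m.
a = ω²·d²x/dθ² = (3.99)²·(+0.052692) = +0.83886 m/s²;  |a| = 0.83886 m/s².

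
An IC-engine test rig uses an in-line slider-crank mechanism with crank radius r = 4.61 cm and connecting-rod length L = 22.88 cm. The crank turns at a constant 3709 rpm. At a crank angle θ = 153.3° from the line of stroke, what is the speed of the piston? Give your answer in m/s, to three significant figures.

ω = 2π·3709/60 = 388.4 rad/s
For an in-line slider-crank, x = r cosθ + √(L² − r² sin²θ), so v = −rω sinθ·[1 + r cosθ/√(L² − r² sin²θ)].
With r = 0.0461 m, L = 0.2288 m, θ = 153.3°: √(L² − r² sin²θ) = 0.22786 m.
v = −0.0461·388.4·0.44932·[1 + 0.0461·-0.89337/0.22786] = -6.5911 m/s.
|v| = 6.5911 m/s.

6.59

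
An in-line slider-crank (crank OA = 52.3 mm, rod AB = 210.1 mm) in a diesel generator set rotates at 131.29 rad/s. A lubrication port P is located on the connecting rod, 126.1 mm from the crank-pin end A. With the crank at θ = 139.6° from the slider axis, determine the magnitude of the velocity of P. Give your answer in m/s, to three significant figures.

4.46

ω = 131.3 rad/s.  Crank-pin speed |V_A| = rω = 6.8665 m/s, perpendicular to OA.
Rod angle: sinφ = −(r/L) sinθ ⇒ φ = -9.284°; ω_rod = −rω cosθ/√(L²−r²sin²θ) = +25.219 rad/s.
V_P = V_A + ω_rod × AP, with AP = 0.1261 m along the rod.
Components: V_Px = −rω sinθ − a·ω_rod·sinφ = -3.9372 m/s;  V_Py = rω cosθ + a·ω_rod·cosφ = -2.0906 m/s.
|V_P| = √(V_Px² + V_Py²) = 4.4579 m/s.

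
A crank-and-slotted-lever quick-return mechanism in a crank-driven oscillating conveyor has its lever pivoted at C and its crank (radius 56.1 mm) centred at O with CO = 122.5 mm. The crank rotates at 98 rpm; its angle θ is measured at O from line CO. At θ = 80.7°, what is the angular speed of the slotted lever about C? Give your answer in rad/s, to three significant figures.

2.14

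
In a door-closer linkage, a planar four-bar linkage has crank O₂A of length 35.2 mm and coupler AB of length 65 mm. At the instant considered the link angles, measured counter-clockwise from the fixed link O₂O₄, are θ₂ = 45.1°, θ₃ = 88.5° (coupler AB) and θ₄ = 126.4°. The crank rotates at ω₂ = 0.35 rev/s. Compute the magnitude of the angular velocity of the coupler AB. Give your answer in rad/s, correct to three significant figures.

ω₂ = 2.199 rad/s (from 0.35 rev/s).
Differentiating the loop-closure r₂e^{iθ₂}+r₃e^{iθ₃}=r₁+r₄e^{iθ₄} gives r₂ω₂e^{iθ₂}+r₃ω₃e^{iθ₃}=r₄ω₄e^{iθ₄}.
Eliminating the other unknown: ω₃ = r₂ω₂ sin(θ₄−θ₂) / [r₃ sin(θ₃−θ₄)].
Numerator sine = +0.98849; denominator sine = -0.61429.
Result = 0.0352·2.199·(+0.98849) / (0.065·(-0.61429)) = -1.9164 rad/s; magnitude 1.9164 rad/s.

1.92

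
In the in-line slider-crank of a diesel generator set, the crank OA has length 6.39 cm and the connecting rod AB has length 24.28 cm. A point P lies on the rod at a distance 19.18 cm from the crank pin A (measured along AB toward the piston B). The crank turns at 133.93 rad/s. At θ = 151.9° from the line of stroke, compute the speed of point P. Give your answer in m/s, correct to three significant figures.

ω = 133.9 rad/s.  Crank-pin speed |V_A| = rω = 8.5581 m/s, perpendicular to OA.
Rod angle: sinφ = −(r/L) sinθ ⇒ φ = -7.121°; ω_rod = −rω cosθ/√(L²−r²sin²θ) = +31.335 rad/s.
V_P = V_A + ω_rod × AP, with AP = 0.1918 m along the rod.
Components: V_Px = −rω sinθ − a·ω_rod·sinφ = -3.286 m/s;  V_Py = rω cosθ + a·ω_rod·cosφ = -1.5857 m/s.
|V_P| = √(V_Px² + V_Py²) = 3.6486 m/s.

3.65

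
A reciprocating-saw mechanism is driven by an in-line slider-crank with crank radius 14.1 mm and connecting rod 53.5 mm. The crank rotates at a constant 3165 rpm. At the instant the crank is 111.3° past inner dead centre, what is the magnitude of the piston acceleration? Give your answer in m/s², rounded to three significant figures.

ω = 2π·3165/60 = 331.4 rad/s
x(θ) = r cosθ + √(L² − r² sin²θ); with ω constant, a = ω²·d²x/dθ².
d²x/dθ² = −r cosθ − r²(cos2θ)/√u − r⁴ sin²2θ/(4u^{3/2}),  u = L² − r² sin²θ = 0.00268967 m².
Substituting r = 0.0141 m, L = 0.0535 m, θ = 111.3°: d²x/dθ² = +0.0079112 m.
a = ω²·d²x/dθ² = (331.4)²·(+0.0079112) = +869.05 m/s²;  |a| = 869.05 m/s².

869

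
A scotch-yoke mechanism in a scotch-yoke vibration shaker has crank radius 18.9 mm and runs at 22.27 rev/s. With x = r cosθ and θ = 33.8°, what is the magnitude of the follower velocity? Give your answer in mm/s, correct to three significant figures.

1470

ω = 139.9 rad/s (from 22.27 rev/s).
x = r cosθ ⇒ ẋ = −rω sinθ.
|v| = rω|sinθ| = 0.0189·139.9·|sin 33.8°| = 1.4712 m/s = 1471.2 mm/s.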